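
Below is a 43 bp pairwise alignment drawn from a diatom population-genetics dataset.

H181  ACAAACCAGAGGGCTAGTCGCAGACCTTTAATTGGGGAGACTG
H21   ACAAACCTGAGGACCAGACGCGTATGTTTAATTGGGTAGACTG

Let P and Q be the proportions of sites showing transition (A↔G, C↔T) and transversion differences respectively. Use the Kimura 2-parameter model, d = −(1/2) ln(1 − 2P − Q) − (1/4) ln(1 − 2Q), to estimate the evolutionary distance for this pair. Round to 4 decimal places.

Differing sites — 8:A/T (Tv); 13:G/A (Ti); 15:T/C (Ti); 18:T/A (Tv); 22:A/G (Ti); 23:G/T (Tv); 25:C/T (Ti); 26:C/G (Tv); 37:G/T (Tv).
Of the 9 differences, 4 transitions and 5 transversions over 43 sites: P = 4/43 = 0.093023, Q = 5/43 = 0.116279.
d = −0.5·ln(0.697675) − 0.25·ln(0.767442) = −0.5·(-0.360002) − 0.25·(-0.264692) = 0.2462.

0.2462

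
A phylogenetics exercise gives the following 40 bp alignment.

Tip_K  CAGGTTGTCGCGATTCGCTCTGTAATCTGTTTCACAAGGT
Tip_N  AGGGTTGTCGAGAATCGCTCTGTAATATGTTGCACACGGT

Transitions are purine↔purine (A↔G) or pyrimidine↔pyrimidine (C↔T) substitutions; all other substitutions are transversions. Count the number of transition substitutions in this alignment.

Mismatches occur at site 1 (C→A, transversion), site 2 (A→G, transition), site 11 (C→A, transversion), site 14 (T→A, transversion), site 27 (C→A, transversion), site 32 (T→G, transversion), site 37 (A→C, transversion).
Of the 7 differences, 1 transition and 6 transversions, so the answer is 1.

1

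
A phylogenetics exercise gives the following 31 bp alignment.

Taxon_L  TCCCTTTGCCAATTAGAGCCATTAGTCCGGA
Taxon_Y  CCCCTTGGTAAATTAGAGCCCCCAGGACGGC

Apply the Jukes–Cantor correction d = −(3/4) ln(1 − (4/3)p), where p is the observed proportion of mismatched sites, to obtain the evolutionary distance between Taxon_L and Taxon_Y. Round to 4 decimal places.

Mismatches occur at site 1 (T→C), site 7 (T→G), site 9 (C→T), site 10 (C→A), site 21 (A→C), site 22 (T→C), site 23 (T→C), site 26 (T→G), site 27 (C→A), site 31 (A→C).
p = 10/31 = 0.322581.
d = −0.75 · ln(1 − (4/3)·0.322581) = −0.75 · ln(0.569892) = −0.75 · (-0.562308) = 0.4217.

0.4217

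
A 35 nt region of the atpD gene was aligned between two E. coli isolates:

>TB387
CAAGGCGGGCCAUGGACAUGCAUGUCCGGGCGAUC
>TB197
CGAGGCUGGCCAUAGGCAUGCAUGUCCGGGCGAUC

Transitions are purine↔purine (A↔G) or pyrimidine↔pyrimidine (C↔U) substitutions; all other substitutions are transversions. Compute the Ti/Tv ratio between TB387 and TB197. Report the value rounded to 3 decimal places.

Differing sites — 2:A/G (Ti); 7:G/U (Tv); 14:G/A (Ti); 16:A/G (Ti).
Of the 4 differences, 3 transitions and 1 transversion, so Ti/Tv = 3/1 = 3.000.

3.000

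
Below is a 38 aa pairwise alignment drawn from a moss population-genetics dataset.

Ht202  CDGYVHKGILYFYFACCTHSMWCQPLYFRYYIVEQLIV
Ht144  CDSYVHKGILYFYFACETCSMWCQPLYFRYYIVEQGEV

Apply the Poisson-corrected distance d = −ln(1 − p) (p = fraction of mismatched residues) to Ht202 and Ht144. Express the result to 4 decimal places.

Differing sites — 3:G/S; 17:C/E; 19:H/C; 36:L/G; 37:I/E.
p = 5/38 = 0.131579.
d = −ln(1 − 0.131579) = −ln(0.868421) = 0.1411.

0.1411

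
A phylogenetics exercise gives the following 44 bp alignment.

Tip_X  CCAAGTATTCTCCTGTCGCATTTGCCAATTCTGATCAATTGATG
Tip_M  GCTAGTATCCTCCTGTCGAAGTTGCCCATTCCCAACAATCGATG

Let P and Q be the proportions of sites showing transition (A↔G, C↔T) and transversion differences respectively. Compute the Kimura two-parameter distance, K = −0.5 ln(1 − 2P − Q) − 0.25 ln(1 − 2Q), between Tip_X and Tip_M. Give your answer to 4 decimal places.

The sequences differ at positions 1 (C/G, transversion), 3 (A/T, transversion), 9 (T/C, transition), 19 (C/A, transversion), 21 (T/G, transversion), 27 (A/C, transversion), 32 (T/C, transition), 33 (G/C, transversion), 35 (T/A, transversion), 40 (T/C, transition).
Of the 10 differences, 3 transitions and 7 transversions over 44 sites: P = 3/44 = 0.068182, Q = 7/44 = 0.159091.
d = −0.5·ln(0.704545) − 0.25·ln(0.681818) = −0.5·(-0.350203) − 0.25·(-0.382993) = 0.2708.

0.2708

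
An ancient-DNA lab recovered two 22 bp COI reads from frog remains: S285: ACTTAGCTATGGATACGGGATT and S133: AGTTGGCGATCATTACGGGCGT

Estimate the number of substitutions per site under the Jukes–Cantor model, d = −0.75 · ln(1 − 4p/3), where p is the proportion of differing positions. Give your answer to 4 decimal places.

The sequences differ at positions 2 (C/G), 5 (A/G), 8 (T/G), 11 (G/C), 12 (G/A), 13 (A/T), 20 (A/C), 21 (T/G).
p = 8/22 = 0.363636.
d = −0.75 · ln(1 − (4/3)·0.363636) = −0.75 · ln(0.515152) = −0.75 · (-0.663293) = 0.4975.

0.4975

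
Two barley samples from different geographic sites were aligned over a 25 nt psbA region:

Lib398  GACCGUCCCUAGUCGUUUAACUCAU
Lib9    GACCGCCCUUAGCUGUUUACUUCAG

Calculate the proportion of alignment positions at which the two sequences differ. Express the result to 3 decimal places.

Differing sites — 6:U/C; 9:C/U; 13:U/C; 14:C/U; 20:A/C; 21:C/U; 25:U/G.
There are 7 differences over 25 sites, so p = 7/25 = 0.280.

0.280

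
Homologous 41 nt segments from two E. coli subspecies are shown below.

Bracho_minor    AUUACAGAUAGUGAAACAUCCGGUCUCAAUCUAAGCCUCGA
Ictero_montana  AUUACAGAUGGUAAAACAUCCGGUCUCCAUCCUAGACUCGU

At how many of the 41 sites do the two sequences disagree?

Differing sites — 10:A/G; 13:G/A; 28:A/C; 32:U/C; 33:A/U; 36:C/A; 41:A/U.
That gives 7 mismatches out of 41 aligned sites, so the Hamming distance is 7.

7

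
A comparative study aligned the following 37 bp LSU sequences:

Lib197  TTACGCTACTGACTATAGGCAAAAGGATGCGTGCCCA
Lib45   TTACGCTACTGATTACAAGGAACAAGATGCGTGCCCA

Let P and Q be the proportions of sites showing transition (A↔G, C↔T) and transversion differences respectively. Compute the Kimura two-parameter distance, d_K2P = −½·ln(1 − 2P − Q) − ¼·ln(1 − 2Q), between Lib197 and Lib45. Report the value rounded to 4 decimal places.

Differing sites — 13:C/T (Ti); 16:T/C (Ti); 18:G/A (Ti); 20:C/G (Tv); 23:A/C (Tv); 25:G/A (Ti).
Of the 6 differences, 4 transitions and 2 transversions over 37 sites: P = 4/37 = 0.108108, Q = 2/37 = 0.054054.
d = −0.5·ln(0.729730) − 0.25·ln(0.891892) = −0.5·(-0.315081) − 0.25·(-0.114410) = 0.1861.

0.1861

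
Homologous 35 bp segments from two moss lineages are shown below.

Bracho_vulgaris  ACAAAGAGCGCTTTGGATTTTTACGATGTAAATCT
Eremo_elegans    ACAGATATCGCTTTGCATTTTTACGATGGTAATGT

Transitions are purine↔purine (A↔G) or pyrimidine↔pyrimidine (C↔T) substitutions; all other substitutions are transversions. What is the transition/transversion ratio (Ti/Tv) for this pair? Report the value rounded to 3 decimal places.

0.167

Mismatches occur at site 4 (A↔G, transition), site 6 (G↔T, transversion), site 8 (G↔T, transversion), site 16 (G↔C, transversion), site 29 (T↔G, transversion), site 30 (A↔T, transversion), site 34 (C↔G, transversion).
Of the 7 differences, 1 transition and 6 transversions, so Ti/Tv = 1/6 = 0.167.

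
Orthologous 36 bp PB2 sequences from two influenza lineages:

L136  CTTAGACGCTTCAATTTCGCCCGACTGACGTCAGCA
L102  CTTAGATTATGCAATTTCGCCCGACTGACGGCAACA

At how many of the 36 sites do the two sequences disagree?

6

The sequences differ at positions 7 (C/T), 8 (G/T), 9 (C/A), 11 (T/G), 31 (T/G), 34 (G/A).
That gives 6 mismatches out of 36 aligned sites, so the Hamming distance is 6.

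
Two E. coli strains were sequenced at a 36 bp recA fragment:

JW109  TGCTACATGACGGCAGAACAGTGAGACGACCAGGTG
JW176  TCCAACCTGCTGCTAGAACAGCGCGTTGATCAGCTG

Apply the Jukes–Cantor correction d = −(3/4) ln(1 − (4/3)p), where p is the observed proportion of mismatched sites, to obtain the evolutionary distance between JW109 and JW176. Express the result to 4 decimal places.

Mismatches occur at site 2 (G→C), site 4 (T→A), site 7 (A→C), site 10 (A→C), site 11 (C→T), site 13 (G→C), site 14 (C→T), site 22 (T→C), site 24 (A→C), site 26 (A→T), site 27 (C→T), site 30 (C→T), site 34 (G→C).
p = 13/36 = 0.361111.
d = −0.75 · ln(1 − (4/3)·0.361111) = −0.75 · ln(0.518519) = −0.75 · (-0.656779) = 0.4926.

0.4926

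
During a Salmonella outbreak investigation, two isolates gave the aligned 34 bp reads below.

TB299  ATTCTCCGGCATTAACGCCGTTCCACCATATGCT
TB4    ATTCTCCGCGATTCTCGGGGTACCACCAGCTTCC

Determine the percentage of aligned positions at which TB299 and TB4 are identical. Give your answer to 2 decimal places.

67.65%

Differing sites — 9:G/C; 10:C/G; 14:A/C; 15:A/T; 18:C/G; 19:C/G; 22:T/A; 29:T/G; 30:A/C; 32:G/T; 34:T/C.
23 of the 34 sites match, so the percent identity is 23/34 × 100 = 67.65%.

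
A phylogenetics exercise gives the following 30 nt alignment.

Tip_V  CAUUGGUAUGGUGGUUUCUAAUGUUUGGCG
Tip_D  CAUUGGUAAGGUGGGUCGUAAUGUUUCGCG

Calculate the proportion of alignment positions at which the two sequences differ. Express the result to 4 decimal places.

0.1667

The sequences differ at positions 9 (U/A), 15 (U/G), 17 (U/C), 18 (C/G), 27 (G/C).
There are 5 differences over 30 sites, so p = 5/30 = 0.1667.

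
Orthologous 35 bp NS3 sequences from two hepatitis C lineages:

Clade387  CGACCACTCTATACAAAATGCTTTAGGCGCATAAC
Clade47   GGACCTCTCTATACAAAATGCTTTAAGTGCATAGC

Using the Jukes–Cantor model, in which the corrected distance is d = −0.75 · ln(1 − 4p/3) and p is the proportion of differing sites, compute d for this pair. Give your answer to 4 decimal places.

The sequences differ at positions 1 (C/G), 6 (A/T), 26 (G/A), 28 (C/T), 34 (A/G).
p = 5/35 = 0.142857.
d = −0.75 · ln(1 − (4/3)·0.142857) = −0.75 · ln(0.809524) = −0.75 · (-0.211309) = 0.1585.

0.1585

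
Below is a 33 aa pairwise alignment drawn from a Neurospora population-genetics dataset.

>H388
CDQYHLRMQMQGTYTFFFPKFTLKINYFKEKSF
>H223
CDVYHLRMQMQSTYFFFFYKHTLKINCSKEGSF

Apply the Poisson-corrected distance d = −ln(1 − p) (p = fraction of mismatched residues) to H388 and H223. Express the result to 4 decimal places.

The sequences differ at positions 3 (Q/V), 12 (G/S), 15 (T/F), 19 (P/Y), 21 (F/H), 27 (Y/C), 28 (F/S), 31 (K/G).
p = 8/33 = 0.242424.
d = −ln(1 − 0.242424) = −ln(0.757576) = 0.2776.

0.2776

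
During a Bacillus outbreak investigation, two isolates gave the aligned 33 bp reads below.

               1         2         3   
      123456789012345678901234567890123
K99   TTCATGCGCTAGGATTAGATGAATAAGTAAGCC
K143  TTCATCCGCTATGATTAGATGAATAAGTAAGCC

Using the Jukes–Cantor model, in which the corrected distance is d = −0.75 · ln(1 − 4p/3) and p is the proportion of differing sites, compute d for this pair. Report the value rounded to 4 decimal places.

The sequences differ at positions 6 (G/C), 12 (G/T).
p = 2/33 = 0.060606.
d = −0.75 · ln(1 − (4/3)·0.060606) = −0.75 · ln(0.919192) = −0.75 · (-0.084260) = 0.0632.

0.0632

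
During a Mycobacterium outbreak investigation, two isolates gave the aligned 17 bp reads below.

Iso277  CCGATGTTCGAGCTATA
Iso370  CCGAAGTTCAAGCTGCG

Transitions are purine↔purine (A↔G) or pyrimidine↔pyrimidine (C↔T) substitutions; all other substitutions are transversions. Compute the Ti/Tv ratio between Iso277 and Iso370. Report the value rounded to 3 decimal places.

The sequences differ at positions 5 (T/A, transversion), 10 (G/A, transition), 15 (A/G, transition), 16 (T/C, transition), 17 (A/G, transition).
Of the 5 differences, 4 transitions and 1 transversion, so Ti/Tv = 4/1 = 4.000.

4.000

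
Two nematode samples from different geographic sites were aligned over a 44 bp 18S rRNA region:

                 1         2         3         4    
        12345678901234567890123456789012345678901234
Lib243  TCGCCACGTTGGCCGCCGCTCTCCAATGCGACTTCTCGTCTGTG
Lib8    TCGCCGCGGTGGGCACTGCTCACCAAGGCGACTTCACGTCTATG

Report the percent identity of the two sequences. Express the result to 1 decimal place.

79.5%

Mismatches occur at site 6 (A↔G), site 9 (T↔G), site 13 (C↔G), site 15 (G↔A), site 17 (C↔T), site 22 (T↔A), site 27 (T↔G), site 36 (T↔A), site 42 (G↔A).
35 of the 44 sites match, so the percent identity is 35/44 × 100 = 79.5%.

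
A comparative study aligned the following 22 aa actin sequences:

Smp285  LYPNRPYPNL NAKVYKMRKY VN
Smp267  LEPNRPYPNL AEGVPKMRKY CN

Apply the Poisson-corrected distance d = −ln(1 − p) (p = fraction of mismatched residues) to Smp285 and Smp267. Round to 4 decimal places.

0.3185

Differing sites — 2:Y/E; 11:N/A; 12:A/E; 13:K/G; 15:Y/P; 21:V/C.
p = 6/22 = 0.272727.
d = −ln(1 − 0.272727) = −ln(0.727273) = 0.3185.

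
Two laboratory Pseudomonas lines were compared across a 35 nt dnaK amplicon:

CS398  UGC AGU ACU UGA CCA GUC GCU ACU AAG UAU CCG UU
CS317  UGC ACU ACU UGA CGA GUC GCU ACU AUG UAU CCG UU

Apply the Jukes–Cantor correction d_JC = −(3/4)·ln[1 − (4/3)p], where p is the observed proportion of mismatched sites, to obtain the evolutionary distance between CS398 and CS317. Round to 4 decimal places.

0.0910

The sequences differ at positions 5 (G/C), 14 (C/G), 26 (A/U).
p = 3/35 = 0.085714.
d = −0.75 · ln(1 − (4/3)·0.085714) = −0.75 · ln(0.885715) = −0.75 · (-0.121360) = 0.0910.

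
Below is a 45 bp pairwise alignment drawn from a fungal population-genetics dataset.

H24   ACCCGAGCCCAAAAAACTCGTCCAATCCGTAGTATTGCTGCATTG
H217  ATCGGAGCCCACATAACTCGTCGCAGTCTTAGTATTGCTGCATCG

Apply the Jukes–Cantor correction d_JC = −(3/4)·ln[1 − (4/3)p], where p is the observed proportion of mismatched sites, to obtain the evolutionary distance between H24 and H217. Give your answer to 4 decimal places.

Mismatches occur at site 2 (C/T), site 4 (C/G), site 12 (A/C), site 14 (A/T), site 23 (C/G), site 24 (A/C), site 26 (T/G), site 27 (C/T), site 29 (G/T), site 44 (T/C).
p = 10/45 = 0.222222.
d = −0.75 · ln(1 − (4/3)·0.222222) = −0.75 · ln(0.703704) = −0.75 · (-0.351397) = 0.2635.

0.2635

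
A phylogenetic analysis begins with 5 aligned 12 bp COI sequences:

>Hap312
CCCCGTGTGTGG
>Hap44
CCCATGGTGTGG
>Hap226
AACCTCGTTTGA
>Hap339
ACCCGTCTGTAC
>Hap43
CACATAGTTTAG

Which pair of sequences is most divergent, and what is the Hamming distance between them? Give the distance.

8

Pairwise Hamming distances:
  Hap312 vs Hap44: 3
  Hap312 vs Hap226: 6
  Hap312 vs Hap339: 4
  Hap312 vs Hap43: 6
  Hap44 vs Hap226: 6
  Hap44 vs Hap339: 7
  Hap44 vs Hap43: 4
  Hap226 vs Hap339: 7
  Hap226 vs Hap43: 5
  Hap339 vs Hap43: 8
The largest is 8, between Hap339 and Hap43.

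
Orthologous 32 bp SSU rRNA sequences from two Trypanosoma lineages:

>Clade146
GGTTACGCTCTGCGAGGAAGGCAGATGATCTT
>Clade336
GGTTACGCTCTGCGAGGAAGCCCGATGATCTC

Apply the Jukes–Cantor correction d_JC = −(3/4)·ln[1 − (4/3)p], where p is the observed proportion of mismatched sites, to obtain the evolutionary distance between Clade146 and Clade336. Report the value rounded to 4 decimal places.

0.1001

Mismatches occur at site 21 (G↔C), site 23 (A↔C), site 32 (T↔C).
p = 3/32 = 0.093750.
d = −0.75 · ln(1 − (4/3)·0.093750) = −0.75 · ln(0.875000) = −0.75 · (-0.133531) = 0.1001.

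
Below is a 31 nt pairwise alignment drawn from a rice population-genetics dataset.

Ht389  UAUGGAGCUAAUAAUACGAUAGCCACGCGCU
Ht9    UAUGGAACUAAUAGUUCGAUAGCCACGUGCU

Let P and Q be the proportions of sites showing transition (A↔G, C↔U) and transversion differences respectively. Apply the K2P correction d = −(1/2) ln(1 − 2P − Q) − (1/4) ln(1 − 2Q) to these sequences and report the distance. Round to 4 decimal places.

0.1446

Mismatches occur at site 7 (G→A, transition), site 14 (A→G, transition), site 16 (A→U, transversion), site 28 (C→U, transition).
Of the 4 differences, 3 transitions and 1 transversion over 31 sites: P = 3/31 = 0.096774, Q = 1/31 = 0.032258.
d = −0.5·ln(0.774194) − 0.25·ln(0.935484) = −0.5·(-0.255933) − 0.25·(-0.066691) = 0.1446.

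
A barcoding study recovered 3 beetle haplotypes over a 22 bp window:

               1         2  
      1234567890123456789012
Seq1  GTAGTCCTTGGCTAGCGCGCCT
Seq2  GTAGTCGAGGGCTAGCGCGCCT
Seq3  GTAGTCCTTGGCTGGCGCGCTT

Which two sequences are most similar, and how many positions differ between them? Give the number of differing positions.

2

Pairwise Hamming distances:
  Seq1 vs Seq2: 3
  Seq1 vs Seq3: 2
  Seq2 vs Seq3: 5
The smallest is 2, between Seq1 and Seq3.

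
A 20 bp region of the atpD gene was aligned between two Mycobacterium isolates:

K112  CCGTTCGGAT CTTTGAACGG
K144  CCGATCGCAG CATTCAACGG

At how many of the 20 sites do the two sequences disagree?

5

Differing sites — 4:T/A; 8:G/C; 10:T/G; 12:T/A; 15:G/C.
That gives 5 mismatches out of 20 aligned sites, so the Hamming distance is 5.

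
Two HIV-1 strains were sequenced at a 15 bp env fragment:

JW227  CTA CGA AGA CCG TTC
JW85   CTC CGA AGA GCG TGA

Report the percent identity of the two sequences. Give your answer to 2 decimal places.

Differing sites — 3:A/C; 10:C/G; 14:T/G; 15:C/A.
11 of the 15 sites match, so the percent identity is 11/15 × 100 = 73.33%.

73.33%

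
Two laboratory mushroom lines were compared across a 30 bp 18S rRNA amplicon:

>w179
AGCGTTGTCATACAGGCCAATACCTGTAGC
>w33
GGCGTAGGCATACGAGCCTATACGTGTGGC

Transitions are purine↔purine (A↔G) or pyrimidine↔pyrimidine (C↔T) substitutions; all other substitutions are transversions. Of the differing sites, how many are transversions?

4

The sequences differ at positions 1 (A/G, transition), 6 (T/A, transversion), 8 (T/G, transversion), 14 (A/G, transition), 15 (G/A, transition), 19 (A/T, transversion), 24 (C/G, transversion), 28 (A/G, transition).
Of the 8 differences, 4 transitions and 4 transversions, so the answer is 4.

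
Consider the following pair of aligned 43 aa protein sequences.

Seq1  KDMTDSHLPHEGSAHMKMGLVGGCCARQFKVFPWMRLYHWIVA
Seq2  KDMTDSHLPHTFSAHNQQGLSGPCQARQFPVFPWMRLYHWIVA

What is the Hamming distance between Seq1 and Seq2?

Differing sites — 11:E/T; 12:G/F; 16:M/N; 17:K/Q; 18:M/Q; 21:V/S; 23:G/P; 25:C/Q; 30:K/P.
That gives 9 mismatches out of 43 aligned sites, so the Hamming distance is 9.

9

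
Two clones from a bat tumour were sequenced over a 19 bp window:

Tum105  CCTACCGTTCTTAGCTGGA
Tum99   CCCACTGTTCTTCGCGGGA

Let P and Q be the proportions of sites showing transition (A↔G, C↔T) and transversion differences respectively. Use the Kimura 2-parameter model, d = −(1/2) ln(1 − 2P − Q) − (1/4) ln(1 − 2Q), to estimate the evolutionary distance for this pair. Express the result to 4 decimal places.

Differing sites — 3:T/C (Ti); 6:C/T (Ti); 13:A/C (Tv); 16:T/G (Tv).
Of the 4 differences, 2 transitions and 2 transversions over 19 sites: P = 2/19 = 0.105263, Q = 2/19 = 0.105263.
d = −0.5·ln(0.684211) − 0.25·ln(0.789474) = −0.5·(-0.379489) − 0.25·(-0.236388) = 0.2488.

0.2488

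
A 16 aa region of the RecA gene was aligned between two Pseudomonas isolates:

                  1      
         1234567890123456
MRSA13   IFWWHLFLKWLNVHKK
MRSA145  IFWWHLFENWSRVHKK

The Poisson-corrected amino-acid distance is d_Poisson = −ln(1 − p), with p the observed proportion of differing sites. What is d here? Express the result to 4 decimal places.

0.2877

Differing sites — 8:L/E; 9:K/N; 11:L/S; 12:N/R.
p = 4/16 = 0.250000.
d = −ln(1 − 0.250000) = −ln(0.750000) = 0.2877.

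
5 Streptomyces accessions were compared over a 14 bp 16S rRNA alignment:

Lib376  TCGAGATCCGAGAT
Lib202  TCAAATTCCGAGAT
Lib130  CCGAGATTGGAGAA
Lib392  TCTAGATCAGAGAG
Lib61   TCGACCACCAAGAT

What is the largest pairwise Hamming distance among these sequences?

8

Pairwise Hamming distances:
  Lib376 vs Lib202: 3
  Lib376 vs Lib130: 4
  Lib376 vs Lib392: 3
  Lib376 vs Lib61: 4
  Lib202 vs Lib130: 7
  Lib202 vs Lib392: 5
  Lib202 vs Lib61: 5
  Lib130 vs Lib392: 5
  Lib130 vs Lib61: 8
  Lib392 vs Lib61: 7
The largest is 8, between Lib130 and Lib61.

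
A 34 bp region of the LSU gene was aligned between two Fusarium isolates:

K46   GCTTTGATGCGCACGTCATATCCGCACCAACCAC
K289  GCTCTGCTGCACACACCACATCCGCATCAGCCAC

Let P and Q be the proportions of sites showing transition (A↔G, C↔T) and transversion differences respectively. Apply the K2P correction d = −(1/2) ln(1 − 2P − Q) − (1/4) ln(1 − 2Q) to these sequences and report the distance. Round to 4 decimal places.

The sequences differ at positions 4 (T/C, transition), 7 (A/C, transversion), 11 (G/A, transition), 15 (G/A, transition), 16 (T/C, transition), 19 (T/C, transition), 27 (C/T, transition), 30 (A/G, transition).
Of the 8 differences, 7 transitions and 1 transversion over 34 sites: P = 7/34 = 0.205882, Q = 1/34 = 0.029412.
d = −0.5·ln(0.558824) − 0.25·ln(0.941176) = −0.5·(-0.581921) − 0.25·(-0.060625) = 0.3061.

0.3061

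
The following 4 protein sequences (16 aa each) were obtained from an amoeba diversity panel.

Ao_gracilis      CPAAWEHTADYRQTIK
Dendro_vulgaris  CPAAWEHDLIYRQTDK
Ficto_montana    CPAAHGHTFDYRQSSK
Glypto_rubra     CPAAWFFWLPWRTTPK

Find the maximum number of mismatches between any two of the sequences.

Pairwise Hamming distances:
  Ao_gracilis vs Dendro_vulgaris: 4
  Ao_gracilis vs Ficto_montana: 5
  Ao_gracilis vs Glypto_rubra: 8
  Dendro_vulgaris vs Ficto_montana: 7
  Dendro_vulgaris vs Glypto_rubra: 7
  Ficto_montana vs Glypto_rubra: 10
The largest is 10, between Ficto_montana and Glypto_rubra.

10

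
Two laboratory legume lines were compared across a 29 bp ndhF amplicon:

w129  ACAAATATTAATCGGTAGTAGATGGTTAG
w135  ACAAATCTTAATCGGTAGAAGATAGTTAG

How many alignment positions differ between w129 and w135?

3

The sequences differ at positions 7 (A/C), 19 (T/A), 24 (G/A).
That gives 3 mismatches out of 29 aligned sites, so the Hamming distance is 3.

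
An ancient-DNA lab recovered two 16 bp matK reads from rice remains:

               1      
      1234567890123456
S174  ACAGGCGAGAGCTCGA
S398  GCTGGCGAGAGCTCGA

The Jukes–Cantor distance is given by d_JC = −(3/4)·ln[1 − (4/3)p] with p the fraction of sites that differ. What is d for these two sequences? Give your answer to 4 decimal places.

The sequences differ at positions 1 (A/G), 3 (A/T).
p = 2/16 = 0.125000.
d = −0.75 · ln(1 − (4/3)·0.125000) = −0.75 · ln(0.833333) = −0.75 · (-0.182322) = 0.1367.

0.1367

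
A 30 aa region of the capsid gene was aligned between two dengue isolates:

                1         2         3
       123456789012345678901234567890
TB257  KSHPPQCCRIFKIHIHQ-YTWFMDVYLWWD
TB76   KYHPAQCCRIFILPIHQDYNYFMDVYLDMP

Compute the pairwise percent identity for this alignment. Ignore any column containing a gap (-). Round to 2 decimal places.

65.52%

Excluding the 1 gap column leaves 29 comparable sites.
Differing sites — 2:S/Y; 5:P/A; 12:K/I; 13:I/L; 14:H/P; 20:T/N; 21:W/Y; 28:W/D; 29:W/M; 30:D/P.
19 of the 29 comparable sites match, so the percent identity is 19/29 × 100 = 65.52%.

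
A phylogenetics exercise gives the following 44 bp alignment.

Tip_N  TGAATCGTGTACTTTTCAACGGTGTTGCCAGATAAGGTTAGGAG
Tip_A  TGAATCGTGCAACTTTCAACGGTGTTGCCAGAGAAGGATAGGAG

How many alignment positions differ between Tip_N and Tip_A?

5

Differing sites — 10:T/C; 12:C/A; 13:T/C; 33:T/G; 38:T/A.
That gives 5 mismatches out of 44 aligned sites, so the Hamming distance is 5.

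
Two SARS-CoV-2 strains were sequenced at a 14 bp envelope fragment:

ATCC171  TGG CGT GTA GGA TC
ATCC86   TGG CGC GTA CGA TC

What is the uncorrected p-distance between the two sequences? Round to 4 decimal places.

0.1429

The sequences differ at positions 6 (T/C), 10 (G/C).
There are 2 differences over 14 sites, so p = 2/14 = 0.1429.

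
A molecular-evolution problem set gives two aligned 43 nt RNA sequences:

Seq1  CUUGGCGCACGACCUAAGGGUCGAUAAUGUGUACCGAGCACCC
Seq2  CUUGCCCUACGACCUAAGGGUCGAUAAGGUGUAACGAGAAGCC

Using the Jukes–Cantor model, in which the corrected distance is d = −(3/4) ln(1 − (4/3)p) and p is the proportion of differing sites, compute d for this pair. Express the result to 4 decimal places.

0.1835

The sequences differ at positions 5 (G/C), 7 (G/C), 8 (C/U), 28 (U/G), 34 (C/A), 39 (C/A), 41 (C/G).
p = 7/43 = 0.162791.
d = −0.75 · ln(1 − (4/3)·0.162791) = −0.75 · ln(0.782945) = −0.75 · (-0.244693) = 0.1835.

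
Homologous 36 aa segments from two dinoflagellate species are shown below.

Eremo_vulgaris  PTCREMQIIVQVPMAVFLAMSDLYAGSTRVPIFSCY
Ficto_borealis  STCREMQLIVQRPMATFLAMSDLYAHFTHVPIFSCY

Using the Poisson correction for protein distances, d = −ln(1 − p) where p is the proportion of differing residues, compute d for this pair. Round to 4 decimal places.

Mismatches occur at site 1 (P↔S), site 8 (I↔L), site 12 (V↔R), site 16 (V↔T), site 26 (G↔H), site 27 (S↔F), site 29 (R↔H).
p = 7/36 = 0.194444.
d = −ln(1 − 0.194444) = −ln(0.805556) = 0.2162.

0.2162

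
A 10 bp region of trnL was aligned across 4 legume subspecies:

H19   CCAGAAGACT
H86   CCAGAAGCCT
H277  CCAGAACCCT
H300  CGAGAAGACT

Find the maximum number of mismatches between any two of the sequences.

3

Pairwise Hamming distances:
  H19 vs H86: 1
  H19 vs H277: 2
  H19 vs H300: 1
  H86 vs H277: 1
  H86 vs H300: 2
  H277 vs H300: 3
The largest is 3, between H277 and H300.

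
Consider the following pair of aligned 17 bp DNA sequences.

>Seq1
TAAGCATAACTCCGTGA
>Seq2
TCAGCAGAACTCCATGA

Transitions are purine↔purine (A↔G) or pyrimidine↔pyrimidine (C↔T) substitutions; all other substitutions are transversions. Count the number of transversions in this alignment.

Mismatches occur at site 2 (A↔C, transversion), site 7 (T↔G, transversion), site 14 (G↔A, transition).
Of the 3 differences, 1 transition and 2 transversions, so the answer is 2.

2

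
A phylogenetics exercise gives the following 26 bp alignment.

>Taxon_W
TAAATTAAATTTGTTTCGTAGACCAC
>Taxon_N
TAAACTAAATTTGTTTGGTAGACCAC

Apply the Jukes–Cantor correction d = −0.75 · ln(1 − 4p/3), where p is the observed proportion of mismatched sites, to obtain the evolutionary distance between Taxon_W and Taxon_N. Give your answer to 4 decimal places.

The sequences differ at positions 5 (T/C), 17 (C/G).
p = 2/26 = 0.076923.
d = −0.75 · ln(1 − (4/3)·0.076923) = −0.75 · ln(0.897436) = −0.75 · (-0.108213) = 0.0812.

0.0812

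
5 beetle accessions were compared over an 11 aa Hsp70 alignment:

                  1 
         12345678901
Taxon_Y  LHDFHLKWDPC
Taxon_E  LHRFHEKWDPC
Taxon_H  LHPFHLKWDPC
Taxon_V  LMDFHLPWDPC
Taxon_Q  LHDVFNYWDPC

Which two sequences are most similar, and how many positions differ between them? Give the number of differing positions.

Pairwise Hamming distances:
  Taxon_Y vs Taxon_E: 2
  Taxon_Y vs Taxon_H: 1
  Taxon_Y vs Taxon_V: 2
  Taxon_Y vs Taxon_Q: 4
  Taxon_E vs Taxon_H: 2
  Taxon_E vs Taxon_V: 4
  Taxon_E vs Taxon_Q: 5
  Taxon_H vs Taxon_V: 3
  Taxon_H vs Taxon_Q: 5
  Taxon_V vs Taxon_Q: 5
The smallest is 1, between Taxon_Y and Taxon_H.

1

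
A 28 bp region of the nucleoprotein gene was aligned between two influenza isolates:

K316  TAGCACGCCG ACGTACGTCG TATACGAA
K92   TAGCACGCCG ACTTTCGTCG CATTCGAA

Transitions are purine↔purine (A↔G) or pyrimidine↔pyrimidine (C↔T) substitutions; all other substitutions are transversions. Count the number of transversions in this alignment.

Mismatches occur at site 13 (G/T, transversion), site 15 (A/T, transversion), site 21 (T/C, transition), site 24 (A/T, transversion).
Of the 4 differences, 1 transition and 3 transversions, so the answer is 3.

3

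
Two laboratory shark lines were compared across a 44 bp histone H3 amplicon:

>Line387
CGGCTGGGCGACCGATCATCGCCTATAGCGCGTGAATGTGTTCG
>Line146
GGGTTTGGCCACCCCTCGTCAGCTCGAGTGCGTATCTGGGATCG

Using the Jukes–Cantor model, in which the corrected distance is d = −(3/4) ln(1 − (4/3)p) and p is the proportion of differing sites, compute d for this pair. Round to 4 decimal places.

0.5429

The sequences differ at positions 1 (C/G), 4 (C/T), 6 (G/T), 10 (G/C), 14 (G/C), 15 (A/C), 18 (A/G), 21 (G/A), 22 (C/G), 25 (A/C), 26 (T/G), 29 (C/T), 34 (G/A), 35 (A/T), 36 (A/C), 39 (T/G), 41 (T/A).
p = 17/44 = 0.386364.
d = −0.75 · ln(1 − (4/3)·0.386364) = −0.75 · ln(0.484848) = −0.75 · (-0.723920) = 0.5429.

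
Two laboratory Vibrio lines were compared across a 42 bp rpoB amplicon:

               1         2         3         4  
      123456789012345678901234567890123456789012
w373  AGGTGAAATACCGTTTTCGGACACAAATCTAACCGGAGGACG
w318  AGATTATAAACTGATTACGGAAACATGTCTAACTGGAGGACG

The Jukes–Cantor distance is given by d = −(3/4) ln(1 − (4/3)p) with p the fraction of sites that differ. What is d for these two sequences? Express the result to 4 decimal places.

Mismatches occur at site 3 (G/A), site 5 (G/T), site 7 (A/T), site 9 (T/A), site 12 (C/T), site 14 (T/A), site 17 (T/A), site 22 (C/A), site 26 (A/T), site 27 (A/G), site 34 (C/T).
p = 11/42 = 0.261905.
d = −0.75 · ln(1 − (4/3)·0.261905) = −0.75 · ln(0.650793) = −0.75 · (-0.429564) = 0.3222.

0.3222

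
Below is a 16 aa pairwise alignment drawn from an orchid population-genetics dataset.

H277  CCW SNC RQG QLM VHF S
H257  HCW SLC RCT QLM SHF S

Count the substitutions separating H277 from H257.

5

Mismatches occur at site 1 (C→H), site 5 (N→L), site 8 (Q→C), site 9 (G→T), site 13 (V→S).
That gives 5 mismatches out of 16 aligned sites, so the Hamming distance is 5.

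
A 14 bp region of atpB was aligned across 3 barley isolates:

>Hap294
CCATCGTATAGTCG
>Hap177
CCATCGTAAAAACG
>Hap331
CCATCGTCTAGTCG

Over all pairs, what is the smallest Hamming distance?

Pairwise Hamming distances:
  Hap294 vs Hap177: 3
  Hap294 vs Hap331: 1
  Hap177 vs Hap331: 4
The smallest is 1, between Hap294 and Hap331.

1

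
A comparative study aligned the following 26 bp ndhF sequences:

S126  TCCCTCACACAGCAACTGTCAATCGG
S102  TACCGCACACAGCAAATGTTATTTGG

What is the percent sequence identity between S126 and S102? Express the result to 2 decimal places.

The sequences differ at positions 2 (C/A), 5 (T/G), 16 (C/A), 20 (C/T), 22 (A/T), 24 (C/T).
20 of the 26 sites match, so the percent identity is 20/26 × 100 = 76.92%.

76.92%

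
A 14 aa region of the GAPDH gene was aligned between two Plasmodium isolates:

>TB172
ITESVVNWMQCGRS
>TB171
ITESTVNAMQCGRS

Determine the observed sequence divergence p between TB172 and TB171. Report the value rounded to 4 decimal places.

Differing sites — 5:V/T; 8:W/A.
There are 2 differences over 14 sites, so p = 2/14 = 0.1429.

0.1429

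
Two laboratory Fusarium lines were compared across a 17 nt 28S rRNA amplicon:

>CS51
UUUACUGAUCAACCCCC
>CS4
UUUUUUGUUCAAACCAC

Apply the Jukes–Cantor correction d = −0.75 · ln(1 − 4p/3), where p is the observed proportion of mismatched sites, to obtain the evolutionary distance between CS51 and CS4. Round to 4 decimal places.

0.3734

Mismatches occur at site 4 (A/U), site 5 (C/U), site 8 (A/U), site 13 (C/A), site 16 (C/A).
p = 5/17 = 0.294118.
d = −0.75 · ln(1 − (4/3)·0.294118) = −0.75 · ln(0.607843) = −0.75 · (-0.497839) = 0.3734.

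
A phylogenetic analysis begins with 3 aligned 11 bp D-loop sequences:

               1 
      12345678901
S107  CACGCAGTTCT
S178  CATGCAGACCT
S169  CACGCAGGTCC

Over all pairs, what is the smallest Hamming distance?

Pairwise Hamming distances:
  S107 vs S178: 3
  S107 vs S169: 2
  S178 vs S169: 4
The smallest is 2, between S107 and S169.

2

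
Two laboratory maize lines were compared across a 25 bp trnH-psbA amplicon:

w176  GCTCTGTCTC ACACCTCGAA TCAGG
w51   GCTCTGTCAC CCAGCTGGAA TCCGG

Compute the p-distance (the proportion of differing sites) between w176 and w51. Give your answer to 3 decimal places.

0.200

The sequences differ at positions 9 (T/A), 11 (A/C), 14 (C/G), 17 (C/G), 23 (A/C).
There are 5 differences over 25 sites, so p = 5/25 = 0.200.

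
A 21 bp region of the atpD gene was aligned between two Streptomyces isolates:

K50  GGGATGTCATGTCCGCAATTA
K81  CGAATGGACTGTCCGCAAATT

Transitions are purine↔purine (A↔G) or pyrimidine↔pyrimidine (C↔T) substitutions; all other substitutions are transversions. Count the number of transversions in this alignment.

Mismatches occur at site 1 (G↔C, transversion), site 3 (G↔A, transition), site 7 (T↔G, transversion), site 8 (C↔A, transversion), site 9 (A↔C, transversion), site 19 (T↔A, transversion), site 21 (A↔T, transversion).
Of the 7 differences, 1 transition and 6 transversions, so the answer is 6.

6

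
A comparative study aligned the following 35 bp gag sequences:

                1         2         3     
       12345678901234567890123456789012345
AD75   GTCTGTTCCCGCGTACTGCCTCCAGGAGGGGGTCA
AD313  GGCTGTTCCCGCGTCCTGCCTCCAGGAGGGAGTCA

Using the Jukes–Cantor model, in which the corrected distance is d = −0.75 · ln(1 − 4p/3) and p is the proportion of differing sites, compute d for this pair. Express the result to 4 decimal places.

The sequences differ at positions 2 (T/G), 15 (A/C), 31 (G/A).
p = 3/35 = 0.085714.
d = −0.75 · ln(1 − (4/3)·0.085714) = −0.75 · ln(0.885715) = −0.75 · (-0.121360) = 0.0910.

0.0910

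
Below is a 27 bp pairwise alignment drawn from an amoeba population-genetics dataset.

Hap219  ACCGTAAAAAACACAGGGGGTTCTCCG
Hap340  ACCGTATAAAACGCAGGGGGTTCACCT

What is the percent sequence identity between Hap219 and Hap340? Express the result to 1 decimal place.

85.2%

Mismatches occur at site 7 (A/T), site 13 (A/G), site 24 (T/A), site 27 (G/T).
23 of the 27 sites match, so the percent identity is 23/27 × 100 = 85.2%.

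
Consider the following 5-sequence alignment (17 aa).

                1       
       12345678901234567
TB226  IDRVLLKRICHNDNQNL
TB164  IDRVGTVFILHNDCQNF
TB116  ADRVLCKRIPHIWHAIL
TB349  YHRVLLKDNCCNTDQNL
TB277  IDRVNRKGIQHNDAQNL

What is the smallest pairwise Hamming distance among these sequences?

Pairwise Hamming distances:
  TB226 vs TB164: 7
  TB226 vs TB116: 8
  TB226 vs TB349: 7
  TB226 vs TB277: 5
  TB164 vs TB116: 12
  TB164 vs TB349: 12
  TB164 vs TB277: 7
  TB116 vs TB349: 12
  TB116 vs TB277: 10
  TB349 vs TB277: 10
The smallest is 5, between TB226 and TB277.

5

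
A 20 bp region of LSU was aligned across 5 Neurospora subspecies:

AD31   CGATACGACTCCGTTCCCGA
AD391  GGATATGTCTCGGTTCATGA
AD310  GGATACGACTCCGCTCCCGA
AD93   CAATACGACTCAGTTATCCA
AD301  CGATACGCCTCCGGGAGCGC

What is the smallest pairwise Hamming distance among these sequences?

2

Pairwise Hamming distances:
  AD31 vs AD391: 6
  AD31 vs AD310: 2
  AD31 vs AD93: 5
  AD31 vs AD301: 6
  AD391 vs AD310: 6
  AD391 vs AD93: 9
  AD391 vs AD301: 10
  AD310 vs AD93: 7
  AD310 vs AD301: 7
  AD93 vs AD301: 8
The smallest is 2, between AD31 and AD310.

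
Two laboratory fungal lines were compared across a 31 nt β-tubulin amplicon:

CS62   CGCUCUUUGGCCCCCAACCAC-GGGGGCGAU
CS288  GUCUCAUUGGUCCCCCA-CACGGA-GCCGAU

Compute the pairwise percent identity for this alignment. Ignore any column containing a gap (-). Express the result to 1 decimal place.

75.0%

Excluding the 3 gap columns leaves 28 comparable sites.
Mismatches occur at site 1 (C→G), site 2 (G→U), site 6 (U→A), site 11 (C→U), site 16 (A→C), site 24 (G→A), site 27 (G→C).
21 of the 28 comparable sites match, so the percent identity is 21/28 × 100 = 75.0%.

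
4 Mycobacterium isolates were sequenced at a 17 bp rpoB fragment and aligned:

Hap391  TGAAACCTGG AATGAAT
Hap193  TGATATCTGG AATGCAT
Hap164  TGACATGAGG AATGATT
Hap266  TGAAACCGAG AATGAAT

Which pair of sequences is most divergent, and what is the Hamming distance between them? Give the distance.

Pairwise Hamming distances:
  Hap391 vs Hap193: 3
  Hap391 vs Hap164: 5
  Hap391 vs Hap266: 2
  Hap193 vs Hap164: 5
  Hap193 vs Hap266: 5
  Hap164 vs Hap266: 6
The largest is 6, between Hap164 and Hap266.

6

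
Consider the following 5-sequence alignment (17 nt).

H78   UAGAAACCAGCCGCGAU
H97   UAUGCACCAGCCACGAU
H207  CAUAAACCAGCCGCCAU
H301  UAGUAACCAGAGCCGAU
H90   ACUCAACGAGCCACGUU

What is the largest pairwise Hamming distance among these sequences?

Pairwise Hamming distances:
  H78 vs H97: 4
  H78 vs H207: 3
  H78 vs H301: 4
  H78 vs H90: 7
  H97 vs H207: 5
  H97 vs H301: 6
  H97 vs H90: 6
  H207 vs H301: 7
  H207 vs H90: 7
  H301 vs H90: 9
The largest is 9, between H301 and H90.

9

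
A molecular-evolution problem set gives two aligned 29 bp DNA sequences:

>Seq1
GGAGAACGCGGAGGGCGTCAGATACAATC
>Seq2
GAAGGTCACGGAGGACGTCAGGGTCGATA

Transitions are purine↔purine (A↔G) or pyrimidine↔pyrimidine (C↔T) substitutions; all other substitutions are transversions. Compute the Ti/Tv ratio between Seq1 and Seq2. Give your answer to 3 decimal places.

The sequences differ at positions 2 (G/A, transition), 5 (A/G, transition), 6 (A/T, transversion), 8 (G/A, transition), 15 (G/A, transition), 22 (A/G, transition), 23 (T/G, transversion), 24 (A/T, transversion), 26 (A/G, transition), 29 (C/A, transversion).
Of the 10 differences, 6 transitions and 4 transversions, so Ti/Tv = 6/4 = 1.500.

1.500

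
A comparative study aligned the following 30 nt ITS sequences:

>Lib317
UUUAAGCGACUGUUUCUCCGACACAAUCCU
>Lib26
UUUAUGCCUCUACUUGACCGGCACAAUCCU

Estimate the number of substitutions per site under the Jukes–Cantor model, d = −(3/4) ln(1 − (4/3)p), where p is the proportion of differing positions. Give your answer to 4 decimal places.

Mismatches occur at site 5 (A→U), site 8 (G→C), site 9 (A→U), site 12 (G→A), site 13 (U→C), site 16 (C→G), site 17 (U→A), site 21 (A→G).
p = 8/30 = 0.266667.
d = −0.75 · ln(1 − (4/3)·0.266667) = −0.75 · ln(0.644444) = −0.75 · (-0.439367) = 0.3295.

0.3295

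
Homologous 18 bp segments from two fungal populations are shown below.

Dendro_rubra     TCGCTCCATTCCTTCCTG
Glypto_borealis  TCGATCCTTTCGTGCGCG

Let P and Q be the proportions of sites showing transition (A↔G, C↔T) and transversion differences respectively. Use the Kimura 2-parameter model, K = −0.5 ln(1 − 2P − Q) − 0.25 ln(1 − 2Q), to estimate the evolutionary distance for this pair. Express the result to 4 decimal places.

Differing sites — 4:C/A (Tv); 8:A/T (Tv); 12:C/G (Tv); 14:T/G (Tv); 16:C/G (Tv); 17:T/C (Ti).
Of the 6 differences, 1 transition and 5 transversions over 18 sites: P = 1/18 = 0.055556, Q = 5/18 = 0.277778.
d = −0.5·ln(0.611110) − 0.25·ln(0.444444) = −0.5·(-0.492478) − 0.25·(-0.810931) = 0.4490.

0.4490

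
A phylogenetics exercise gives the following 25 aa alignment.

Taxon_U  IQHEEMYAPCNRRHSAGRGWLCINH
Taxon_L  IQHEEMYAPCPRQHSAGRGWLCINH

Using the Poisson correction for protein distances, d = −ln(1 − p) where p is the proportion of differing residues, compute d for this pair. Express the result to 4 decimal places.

Differing sites — 11:N/P; 13:R/Q.
p = 2/25 = 0.080000.
d = −ln(1 − 0.080000) = −ln(0.920000) = 0.0834.

0.0834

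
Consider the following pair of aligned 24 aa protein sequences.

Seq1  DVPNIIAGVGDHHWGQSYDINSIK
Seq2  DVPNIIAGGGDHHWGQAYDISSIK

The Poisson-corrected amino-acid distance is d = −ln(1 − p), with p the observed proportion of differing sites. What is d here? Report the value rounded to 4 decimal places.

Mismatches occur at site 9 (V↔G), site 17 (S↔A), site 21 (N↔S).
p = 3/24 = 0.125000.
d = −ln(1 − 0.125000) = −ln(0.875000) = 0.1335.

0.1335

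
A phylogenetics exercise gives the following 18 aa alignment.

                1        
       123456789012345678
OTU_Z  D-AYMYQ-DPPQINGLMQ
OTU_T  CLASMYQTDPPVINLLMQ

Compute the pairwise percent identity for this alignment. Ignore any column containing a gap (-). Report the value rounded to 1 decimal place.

75.0%

Excluding the 2 gap columns leaves 16 comparable sites.
The sequences differ at positions 1 (D/C), 4 (Y/S), 12 (Q/V), 15 (G/L).
12 of the 16 comparable sites match, so the percent identity is 12/16 × 100 = 75.0%.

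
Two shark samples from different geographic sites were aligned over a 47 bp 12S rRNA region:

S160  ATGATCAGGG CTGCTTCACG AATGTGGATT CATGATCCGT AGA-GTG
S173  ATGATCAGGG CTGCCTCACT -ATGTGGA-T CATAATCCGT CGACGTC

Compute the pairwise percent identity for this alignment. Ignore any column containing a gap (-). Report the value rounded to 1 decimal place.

Excluding the 3 gap columns leaves 44 comparable sites.
The sequences differ at positions 15 (T/C), 20 (G/T), 34 (G/A), 41 (A/C), 47 (G/C).
39 of the 44 comparable sites match, so the percent identity is 39/44 × 100 = 88.6%.

88.6%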